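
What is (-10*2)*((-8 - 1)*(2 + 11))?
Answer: 2340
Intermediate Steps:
(-10*2)*((-8 - 1)*(2 + 11)) = -(-180)*13 = -20*(-117) = 2340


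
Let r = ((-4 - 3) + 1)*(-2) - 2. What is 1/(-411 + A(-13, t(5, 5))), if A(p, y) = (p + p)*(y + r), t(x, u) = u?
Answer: -1/801 ≈ -0.0012484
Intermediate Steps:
r = 10 (r = (-7 + 1)*(-2) - 2 = -6*(-2) - 2 = 12 - 2 = 10)
A(p, y) = 2*p*(10 + y) (A(p, y) = (p + p)*(y + 10) = (2*p)*(10 + y) = 2*p*(10 + y))
1/(-411 + A(-13, t(5, 5))) = 1/(-411 + 2*(-13)*(10 + 5)) = 1/(-411 + 2*(-13)*15) = 1/(-411 - 390) = 1/(-801) = -1/801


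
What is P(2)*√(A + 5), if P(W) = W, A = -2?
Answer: 2*√3 ≈ 3.4641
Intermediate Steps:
P(2)*√(A + 5) = 2*√(-2 + 5) = 2*√3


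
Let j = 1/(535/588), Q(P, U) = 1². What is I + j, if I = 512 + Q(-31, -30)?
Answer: 275043/535 ≈ 514.10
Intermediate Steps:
Q(P, U) = 1
j = 588/535 (j = 1/(535*(1/588)) = 1/(535/588) = 588/535 ≈ 1.0991)
I = 513 (I = 512 + 1 = 513)
I + j = 513 + 588/535 = 275043/535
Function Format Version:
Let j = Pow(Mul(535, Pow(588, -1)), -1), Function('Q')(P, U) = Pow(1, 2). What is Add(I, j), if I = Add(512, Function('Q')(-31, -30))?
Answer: Rational(275043, 535) ≈ 514.10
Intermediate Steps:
Function('Q')(P, U) = 1
j = Rational(588, 535) (j = Pow(Mul(535, Rational(1, 588)), -1) = Pow(Rational(535, 588), -1) = Rational(588, 535) ≈ 1.0991)
I = 513 (I = Add(512, 1) = 513)
Add(I, j) = Add(513, Rational(588, 535)) = Rational(275043, 535)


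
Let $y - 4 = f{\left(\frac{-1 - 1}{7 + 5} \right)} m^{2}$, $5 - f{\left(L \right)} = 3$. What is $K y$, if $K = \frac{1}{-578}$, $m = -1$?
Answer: $- \frac{3}{289} \approx -0.010381$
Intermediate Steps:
$f{\left(L \right)} = 2$ ($f{\left(L \right)} = 5 - 3 = 2$)
$K = - \frac{1}{578} \approx -0.0017301$
$y = 6$ ($y = 4 + 2 \left(-1\right)^{2} = 4 + 2 \cdot 1 = 4 + 2 = 6$)
$K y = \left(- \frac{1}{578}\right) 6 = - \frac{3}{289}$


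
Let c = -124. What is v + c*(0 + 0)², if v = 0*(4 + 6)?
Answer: 0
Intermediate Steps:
v = 0 (v = 0*10 = 0)
v + c*(0 + 0)² = 0 - 124*(0 + 0)² = 0 - 124*0² = 0 - 124*0 = 0 + 0 = 0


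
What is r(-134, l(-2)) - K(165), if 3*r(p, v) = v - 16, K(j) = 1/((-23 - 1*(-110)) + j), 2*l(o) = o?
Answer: -1429/252 ≈ -5.6706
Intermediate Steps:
l(o) = o/2
K(j) = 1/(87 + j) (K(j) = 1/((-23 + 110) + j) = 1/(87 + j))
r(p, v) = -16/3 + v/3 (r(p, v) = (v - 16)/3 = (-16 + v)/3 = -16/3 + v/3)
r(-134, l(-2)) - K(165) = (-16/3 + ((1/2)*(-2))/3) - 1/(87 + 165) = (-16/3 + (1/3)*(-1)) - 1/252 = (-16/3 - 1/3) - 1*1/252 = -17/3 - 1/252 = -1429/252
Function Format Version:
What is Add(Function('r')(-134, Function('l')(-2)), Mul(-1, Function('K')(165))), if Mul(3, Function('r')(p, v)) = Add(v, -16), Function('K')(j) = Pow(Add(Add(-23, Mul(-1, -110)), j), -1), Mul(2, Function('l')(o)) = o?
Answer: Rational(-1429, 252) ≈ -5.6706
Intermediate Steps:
Function('l')(o) = Mul(Rational(1, 2), o)
Function('K')(j) = Pow(Add(87, j), -1) (Function('K')(j) = Pow(Add(Add(-23, 110), j), -1) = Pow(Add(87, j), -1))
Function('r')(p, v) = Add(Rational(-16, 3), Mul(Rational(1, 3), v)) (Function('r')(p, v) = Mul(Rational(1, 3), Add(v, -16)) = Mul(Rational(1, 3), Add(-16, v)) = Add(Rational(-16, 3), Mul(Rational(1, 3), v)))
Add(Function('r')(-134, Function('l')(-2)), Mul(-1, Function('K')(165))) = Add(Add(Rational(-16, 3), Mul(Rational(1, 3), Mul(Rational(1, 2), -2))), Mul(-1, Pow(Add(87, 165), -1))) = Add(Add(Rational(-16, 3), Mul(Rational(1, 3), -1)), Mul(-1, Pow(252, -1))) = Add(Add(Rational(-16, 3), Rational(-1, 3)), Mul(-1, Rational(1, 252))) = Add(Rational(-17, 3), Rational(-1, 252)) = Rational(-1429, 252)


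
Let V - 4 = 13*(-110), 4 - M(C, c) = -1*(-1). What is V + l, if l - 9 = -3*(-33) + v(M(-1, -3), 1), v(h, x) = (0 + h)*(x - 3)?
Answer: -1324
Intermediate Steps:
M(C, c) = 3 (M(C, c) = 4 - (-1)*(-1) = 4 - 1*1 = 4 - 1 = 3)
V = -1426 (V = 4 + 13*(-110) = 4 - 1430 = -1426)
v(h, x) = h*(-3 + x)
l = 102 (l = 9 + (-3*(-33) + 3*(-3 + 1)) = 9 + (99 + 3*(-2)) = 9 + (99 - 6) = 9 + 93 = 102)
V + l = -1426 + 102 = -1324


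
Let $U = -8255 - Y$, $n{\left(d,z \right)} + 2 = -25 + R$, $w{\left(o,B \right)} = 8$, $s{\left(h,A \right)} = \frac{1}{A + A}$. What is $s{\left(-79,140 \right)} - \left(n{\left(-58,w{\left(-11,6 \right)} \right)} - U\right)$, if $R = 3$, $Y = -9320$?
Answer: $\frac{304921}{280} \approx 1089.0$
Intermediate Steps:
$s{\left(h,A \right)} = \frac{1}{2 A}$
$n{\left(d,z \right)} = -24$ ($n{\left(d,z \right)} = -2 + \left(-25 + 3\right) = -2 - 22 = -24$)
$U = 1065$ ($U = -8255 - -9320 = -8255 + 9320 = 1065$)
$s{\left(-79,140 \right)} - \left(n{\left(-58,w{\left(-11,6 \right)} \right)} - U\right) = \frac{1}{2 \cdot 140} - \left(-24 - 1065\right) = \frac{1}{2} \cdot \frac{1}{140} - \left(-24 - 1065\right) = \frac{1}{280} - -1089 = \frac{1}{280} + 1089 = \frac{304921}{280}$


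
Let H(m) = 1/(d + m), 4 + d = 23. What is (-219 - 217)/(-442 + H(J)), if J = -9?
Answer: 4360/4419 ≈ 0.98665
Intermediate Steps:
d = 19 (d = -4 + 23 = 19)
H(m) = 1/(19 + m)
(-219 - 217)/(-442 + H(J)) = (-219 - 217)/(-442 + 1/(19 - 9)) = -436/(-442 + 1/10) = -436/(-442 + ⅒) = -436/(-4419/10) = -436*(-10/4419) = 4360/4419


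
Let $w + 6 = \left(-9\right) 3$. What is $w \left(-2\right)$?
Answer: $66$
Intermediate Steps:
$w = -33$ ($w = -6 - 27 = -33$)
$w \left(-2\right) = \left(-33\right) \left(-2\right) = 66$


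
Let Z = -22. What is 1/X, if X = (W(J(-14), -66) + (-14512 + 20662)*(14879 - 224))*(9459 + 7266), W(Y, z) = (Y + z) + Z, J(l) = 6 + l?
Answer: 1/1507393375650 ≈ 6.6340e-13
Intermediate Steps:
W(Y, z) = -22 + Y + z (W(Y, z) = (Y + z) - 22 = -22 + Y + z)
X = 1507393375650 (X = ((-22 + (6 - 14) - 66) + (-14512 + 20662)*(14879 - 224))*(9459 + 7266) = ((-22 - 8 - 66) + 6150*14655)*16725 = (-96 + 90128250)*16725 = 90128154*16725 = 1507393375650)
1/X = 1/1507393375650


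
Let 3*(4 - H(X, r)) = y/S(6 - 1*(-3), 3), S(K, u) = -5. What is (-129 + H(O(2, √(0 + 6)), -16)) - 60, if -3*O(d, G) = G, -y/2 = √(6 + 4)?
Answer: -185 - 2*√10/15 ≈ -185.42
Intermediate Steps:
y = -2*√10 (y = -2*√(6 + 4) = -2*√10 ≈ -6.3246)
O(d, G) = -G/3
H(X, r) = 4 - 2*√10/15 (H(X, r) = 4 - (-2*√10)/(3*(-5)) = 4 - (-2*√10)*(-1)/(3*5) = 4 - 2*√10/15)
(-129 + H(O(2, √(0 + 6)), -16)) - 60 = (-129 + (4 - 2*√10/15)) - 60 = (-125 - 2*√10/15) - 60 = -185 - 2*√10/15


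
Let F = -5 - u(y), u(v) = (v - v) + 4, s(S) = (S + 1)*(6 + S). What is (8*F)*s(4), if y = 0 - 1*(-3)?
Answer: -3600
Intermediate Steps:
s(S) = (1 + S)*(6 + S)
y = 3 (y = 0 + 3 = 3)
u(v) = 4 (u(v) = 0 + 4 = 4)
F = -9 (F = -5 - 1*4 = -5 - 4 = -9)
(8*F)*s(4) = (8*(-9))*(6 + 4² + 7*4) = -72*(6 + 16 + 28) = -72*50 = -3600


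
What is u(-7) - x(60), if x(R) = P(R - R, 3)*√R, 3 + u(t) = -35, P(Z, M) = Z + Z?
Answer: -38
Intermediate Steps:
P(Z, M) = 2*Z
u(t) = -38 (u(t) = -3 - 35 = -38)
x(R) = 0 (x(R) = (2*(R - R))*√R = (2*0)*√R = 0*√R = 0)
u(-7) - x(60) = -38 - 1*0 = -38 + 0 = -38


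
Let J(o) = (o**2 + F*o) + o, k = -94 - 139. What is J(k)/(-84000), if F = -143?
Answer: -233/224 ≈ -1.0402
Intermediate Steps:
k = -233
J(o) = o**2 - 142*o (J(o) = (o**2 - 143*o) + o = o**2 - 142*o)
J(k)/(-84000) = -233*(-142 - 233)/(-84000) = -233*(-375)*(-1/84000) = 87375*(-1/84000) = -233/224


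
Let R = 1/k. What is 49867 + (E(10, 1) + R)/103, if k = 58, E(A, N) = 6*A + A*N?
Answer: 297909519/5974 ≈ 49868.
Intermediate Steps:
R = 1/58 ≈ 0.017241
49867 + (E(10, 1) + R)/103 = 49867 + (10*(6 + 1) + 1/58)/103 = 49867 + (10*7 + 1/58)/103 = 49867 + (70 + 1/58)/103 = 49867 + (1/103)*(4061/58) = 49867 + 4061/5974 = 297909519/5974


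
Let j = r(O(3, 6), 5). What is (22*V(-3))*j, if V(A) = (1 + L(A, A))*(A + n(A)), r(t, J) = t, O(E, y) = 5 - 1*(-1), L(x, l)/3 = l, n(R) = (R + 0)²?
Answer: -6336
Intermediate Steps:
n(R) = R²
L(x, l) = 3*l
O(E, y) = 6 (O(E, y) = 5 + 1 = 6)
j = 6
V(A) = (1 + 3*A)*(A + A²)
(22*V(-3))*j = (22*(-3*(1 + 3*(-3)² + 4*(-3))))*6 = (22*(-3*(1 + 3*9 - 12)))*6 = (22*(-3*(1 + 27 - 12)))*6 = (22*(-3*16))*6 = (22*(-48))*6 = -1056*6 = -6336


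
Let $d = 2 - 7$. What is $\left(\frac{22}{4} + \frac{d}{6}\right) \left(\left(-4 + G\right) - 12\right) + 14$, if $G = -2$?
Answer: $-70$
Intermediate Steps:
$d = -5$ ($d = 2 - 7 = -5$)
$\left(\frac{22}{4} + \frac{d}{6}\right) \left(\left(-4 + G\right) - 12\right) + 14 = \left(\frac{22}{4} - \frac{5}{6}\right) \left(\left(-4 - 2\right) - 12\right) + 14 = \left(22 \cdot \frac{1}{4} - \frac{5}{6}\right) \left(-6 - 12\right) + 14 = \left(\frac{11}{2} - \frac{5}{6}\right) \left(-18\right) + 14 = \frac{14}{3} \left(-18\right) + 14 = -84 + 14 = -70$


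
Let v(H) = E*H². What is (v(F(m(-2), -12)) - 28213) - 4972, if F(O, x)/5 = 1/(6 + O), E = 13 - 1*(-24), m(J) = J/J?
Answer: -1625140/49 ≈ -33166.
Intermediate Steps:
m(J) = 1
E = 37 (E = 13 + 24 = 37)
F(O, x) = 5/(6 + O)
v(H) = 37*H²
(v(F(m(-2), -12)) - 28213) - 4972 = (37*(5/(6 + 1))² - 28213) - 4972 = (37*(5/7)² - 28213) - 4972 = (37*(25/49) - 28213) - 4972 = (925/49 - 28213) - 4972 = -1381512/49 - 4972 = -1625140/49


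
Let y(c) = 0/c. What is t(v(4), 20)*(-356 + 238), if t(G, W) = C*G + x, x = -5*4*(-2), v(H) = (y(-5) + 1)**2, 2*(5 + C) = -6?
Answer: -3776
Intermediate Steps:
y(c) = 0
C = -8 (C = -5 + (1/2)*(-6) = -5 - 3 = -8)
v(H) = 1 (v(H) = (0 + 1)**2 = 1**2 = 1)
x = 40 (x = -20*(-2) = 40)
t(G, W) = 40 - 8*G (t(G, W) = -8*G + 40 = 40 - 8*G)
t(v(4), 20)*(-356 + 238) = (40 - 8*1)*(-356 + 238) = (40 - 8)*(-118) = 32*(-118) = -3776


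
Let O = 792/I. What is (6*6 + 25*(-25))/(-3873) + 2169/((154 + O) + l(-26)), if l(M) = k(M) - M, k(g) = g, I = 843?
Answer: 2386194779/168622674 ≈ 14.151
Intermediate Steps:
O = 264/281 (O = 792/843 = 792*(1/843) = 264/281 ≈ 0.93950)
l(M) = 0 (l(M) = M - M = 0)
(6*6 + 25*(-25))/(-3873) + 2169/((154 + O) + l(-26)) = (6*6 + 25*(-25))/(-3873) + 2169/((154 + 264/281) + 0) = (36 - 625)*(-1/3873) + 2169/(43538/281 + 0) = -589*(-1/3873) + 2169/(43538/281) = 589/3873 + 2169*(281/43538) = 589/3873 + 609489/43538 = 2386194779/168622674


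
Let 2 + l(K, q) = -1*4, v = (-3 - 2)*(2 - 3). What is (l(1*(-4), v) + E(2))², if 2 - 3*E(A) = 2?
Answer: 36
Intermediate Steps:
E(A) = 0 (E(A) = ⅔ - ⅓*2 = ⅔ - ⅔ = 0)
v = 5 (v = -5*(-1) = 5)
l(K, q) = -6 (l(K, q) = -2 - 1*4 = -2 - 4 = -6)
(l(1*(-4), v) + E(2))² = (-6 + 0)² = (-6)² = 36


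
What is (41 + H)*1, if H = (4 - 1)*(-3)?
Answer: 32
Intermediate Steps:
H = -9 (H = 3*(-3) = -9)
(41 + H)*1 = (41 - 9)*1 = 32*1 = 32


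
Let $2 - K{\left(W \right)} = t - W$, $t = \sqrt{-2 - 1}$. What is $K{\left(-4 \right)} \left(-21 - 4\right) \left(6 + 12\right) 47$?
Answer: $42300 + 21150 i \sqrt{3} \approx 42300.0 + 36633.0 i$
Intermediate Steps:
$t = i \sqrt{3}$ ($t = \sqrt{-3} = i \sqrt{3} \approx 1.732 i$)
$K{\left(W \right)} = 2 + W - i \sqrt{3}$ ($K{\left(W \right)} = 2 - \left(i \sqrt{3} - W\right) = 2 - \left(- W + i \sqrt{3}\right) = 2 + \left(W - i \sqrt{3}\right) = 2 + W - i \sqrt{3}$)
$K{\left(-4 \right)} \left(-21 - 4\right) \left(6 + 12\right) 47 = \left(2 - 4 - i \sqrt{3}\right) \left(-21 - 4\right) \left(6 + 12\right) 47 = \left(-2 - i \sqrt{3}\right) \left(\left(-25\right) 18\right) 47 = \left(-2 - i \sqrt{3}\right) \left(-450\right) 47 = \left(900 + 450 i \sqrt{3}\right) 47 = 42300 + 21150 i \sqrt{3}$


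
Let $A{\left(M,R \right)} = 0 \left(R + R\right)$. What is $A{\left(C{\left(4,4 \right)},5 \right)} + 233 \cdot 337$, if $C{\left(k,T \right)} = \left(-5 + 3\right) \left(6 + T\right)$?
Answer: $78521$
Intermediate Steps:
$C{\left(k,T \right)} = -12 - 2 T$ ($C{\left(k,T \right)} = - 2 \left(6 + T\right) = -12 - 2 T$)
$A{\left(M,R \right)} = 0$ ($A{\left(M,R \right)} = 0 \cdot 2 R = 0$)
$A{\left(C{\left(4,4 \right)},5 \right)} + 233 \cdot 337 = 0 + 233 \cdot 337 = 0 + 78521 = 78521$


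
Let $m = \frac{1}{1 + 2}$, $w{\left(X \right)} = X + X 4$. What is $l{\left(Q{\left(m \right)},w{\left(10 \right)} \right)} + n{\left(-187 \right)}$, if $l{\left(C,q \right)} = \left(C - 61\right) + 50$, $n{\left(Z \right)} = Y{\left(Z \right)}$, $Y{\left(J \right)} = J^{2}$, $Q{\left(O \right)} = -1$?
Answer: $34957$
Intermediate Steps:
$w{\left(X \right)} = 5 X$ ($w{\left(X \right)} = X + 4 X = 5 X$)
$m = \frac{1}{3} \approx 0.33333$
$n{\left(Z \right)} = Z^{2}$
$l{\left(C,q \right)} = -11 + C$ ($l{\left(C,q \right)} = \left(-61 + C\right) + 50 = -11 + C$)
$l{\left(Q{\left(m \right)},w{\left(10 \right)} \right)} + n{\left(-187 \right)} = \left(-11 - 1\right) + \left(-187\right)^{2} = -12 + 34969 = 34957$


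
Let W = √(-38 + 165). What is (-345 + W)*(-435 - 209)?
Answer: 222180 - 644*√127 ≈ 2.1492e+5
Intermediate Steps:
W = √127 ≈ 11.269
(-345 + W)*(-435 - 209) = (-345 + √127)*(-435 - 209) = (-345 + √127)*(-644) = 222180 - 644*√127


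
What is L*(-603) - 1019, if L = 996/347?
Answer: -954181/347 ≈ -2749.8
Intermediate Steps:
L = 996/347 (L = 996*(1/347) = 996/347 ≈ 2.8703)
L*(-603) - 1019 = (996/347)*(-603) - 1019 = -600588/347 - 1019 = -954181/347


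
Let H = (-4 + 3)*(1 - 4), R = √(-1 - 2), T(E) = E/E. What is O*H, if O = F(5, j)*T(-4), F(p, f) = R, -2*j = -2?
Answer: 3*I*√3 ≈ 5.1962*I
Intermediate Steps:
T(E) = 1
j = 1 (j = -½*(-2) = 1)
R = I*√3 (R = √(-3) = I*√3 ≈ 1.732*I)
F(p, f) = I*√3
O = I*√3 (O = (I*√3)*1 = I*√3 ≈ 1.732*I)
H = 3 (H = -1*(-3) = 3)
O*H = (I*√3)*3 = 3*I*√3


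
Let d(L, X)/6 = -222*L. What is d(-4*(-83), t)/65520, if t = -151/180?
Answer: -3071/455 ≈ -6.7495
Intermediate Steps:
t = -151/180 (t = -151*1/180 = -151/180 ≈ -0.83889)
d(L, X) = -1332*L (d(L, X) = 6*(-222*L) = -1332*L)
d(-4*(-83), t)/65520 = -(-5328)*(-83)/65520 = -1332*332*(1/65520) = -442224*1/65520 = -3071/455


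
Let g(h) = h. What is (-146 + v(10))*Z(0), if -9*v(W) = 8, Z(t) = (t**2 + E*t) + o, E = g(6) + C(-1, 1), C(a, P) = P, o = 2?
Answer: -2644/9 ≈ -293.78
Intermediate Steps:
E = 7 (E = 6 + 1 = 7)
Z(t) = 2 + t**2 + 7*t (Z(t) = (t**2 + 7*t) + 2 = 2 + t**2 + 7*t)
v(W) = -8/9 (v(W) = -1/9*8 = -8/9)
(-146 + v(10))*Z(0) = (-146 - 8/9)*(2 + 0**2 + 7*0) = -1322*(2 + 0 + 0)/9 = -1322/9*2 = -2644/9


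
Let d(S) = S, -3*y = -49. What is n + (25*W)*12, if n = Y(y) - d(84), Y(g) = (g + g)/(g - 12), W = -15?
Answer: -59494/13 ≈ -4576.5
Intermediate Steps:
y = 49/3 (y = -⅓*(-49) = 49/3 ≈ 16.333)
Y(g) = 2*g/(-12 + g) (Y(g) = (2*g)/(-12 + g) = 2*g/(-12 + g))
n = -994/13 (n = 2*(49/3)/(-12 + 49/3) - 1*84 = 2*(49/3)/(13/3) - 84 = 2*(49/3)*(3/13) - 84 = 98/13 - 84 = -994/13 ≈ -76.462)
n + (25*W)*12 = -994/13 + (25*(-15))*12 = -994/13 - 375*12 = -994/13 - 4500 = -59494/13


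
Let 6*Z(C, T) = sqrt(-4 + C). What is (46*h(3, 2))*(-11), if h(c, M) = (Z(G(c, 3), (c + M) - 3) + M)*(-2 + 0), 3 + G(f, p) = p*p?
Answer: 2024 + 506*sqrt(2)/3 ≈ 2262.5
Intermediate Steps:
G(f, p) = -3 + p**2 (G(f, p) = -3 + p*p = -3 + p**2)
Z(C, T) = sqrt(-4 + C)/6
h(c, M) = -2*M - sqrt(2)/3 (h(c, M) = (sqrt(-4 + (-3 + 3**2))/6 + M)*(-2 + 0) = (sqrt(-4 + (-3 + 9))/6 + M)*(-2) = (sqrt(-4 + 6)/6 + M)*(-2) = (sqrt(2)/6 + M)*(-2) = (M + sqrt(2)/6)*(-2) = -2*M - sqrt(2)/3)
(46*h(3, 2))*(-11) = (46*(-2*2 - sqrt(2)/3))*(-11) = (46*(-4 - sqrt(2)/3))*(-11) = (-184 - 46*sqrt(2)/3)*(-11) = 2024 + 506*sqrt(2)/3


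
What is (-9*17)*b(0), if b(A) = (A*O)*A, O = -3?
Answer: 0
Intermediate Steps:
b(A) = -3*A**2 (b(A) = (A*(-3))*A = (-3*A)*A = -3*A**2)
(-9*17)*b(0) = (-9*17)*(-3*0**2) = -(-459)*0 = -153*0 = 0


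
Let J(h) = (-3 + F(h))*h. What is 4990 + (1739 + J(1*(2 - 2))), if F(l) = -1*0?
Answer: 6729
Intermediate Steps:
F(l) = 0
J(h) = -3*h (J(h) = (-3 + 0)*h = -3*h)
4990 + (1739 + J(1*(2 - 2))) = 4990 + (1739 - 3*(2 - 2)) = 4990 + (1739 - 3*0) = 4990 + (1739 + 0) = 4990 + 1739 = 6729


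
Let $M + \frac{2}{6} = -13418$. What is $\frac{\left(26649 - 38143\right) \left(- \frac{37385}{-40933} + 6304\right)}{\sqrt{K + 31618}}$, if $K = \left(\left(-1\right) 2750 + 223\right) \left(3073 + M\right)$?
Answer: $- \frac{1483180110699 \sqrt{235568478}}{1607087418329} \approx -14165.0$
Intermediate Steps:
$M = - \frac{40255}{3}$ ($M = - \frac{1}{3} - 13418 = - \frac{40255}{3} \approx -13418.0$)
$K = \frac{78427972}{3}$ ($K = \left(\left(-1\right) 2750 + 223\right) \left(3073 - \frac{40255}{3}\right) = \left(-2750 + 223\right) \left(- \frac{31036}{3}\right) = \left(-2527\right) \left(- \frac{31036}{3}\right) = \frac{78427972}{3} \approx 2.6143 \cdot 10^{7}$)
$\frac{\left(26649 - 38143\right) \left(- \frac{37385}{-40933} + 6304\right)}{\sqrt{K + 31618}} = \frac{\left(26649 - 38143\right) \left(- \frac{37385}{-40933} + 6304\right)}{\sqrt{\frac{78427972}{3} + 31618}} = \frac{\left(-11494\right) \left(\left(-37385\right) \left(- \frac{1}{40933}\right) + 6304\right)}{\sqrt{\frac{78522826}{3}}} = \frac{\left(-11494\right) \left(\frac{37385}{40933} + 6304\right)}{\frac{1}{3} \sqrt{235568478}} = \left(-11494\right) \frac{258079017}{40933} \frac{\sqrt{235568478}}{78522826} = - \frac{2966360221398 \frac{\sqrt{235568478}}{78522826}}{40933} = - \frac{1483180110699 \sqrt{235568478}}{1607087418329}$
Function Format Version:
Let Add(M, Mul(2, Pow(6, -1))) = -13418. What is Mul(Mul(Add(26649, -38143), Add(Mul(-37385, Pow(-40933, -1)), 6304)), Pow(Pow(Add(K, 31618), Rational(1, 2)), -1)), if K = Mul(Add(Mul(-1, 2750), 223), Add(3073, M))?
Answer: Mul(Rational(-1483180110699, 1607087418329), Pow(235568478, Rational(1, 2))) ≈ -14165.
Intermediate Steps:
M = Rational(-40255, 3) (M = Add(Rational(-1, 3), -13418) = Rational(-40255, 3) ≈ -13418.)
K = Rational(78427972, 3) (K = Mul(Add(Mul(-1, 2750), 223), Add(3073, Rational(-40255, 3))) = Mul(Add(-2750, 223), Rational(-31036, 3)) = Mul(-2527, Rational(-31036, 3)) = Rational(78427972, 3) ≈ 2.6143e+7)
Mul(Mul(Add(26649, -38143), Add(Mul(-37385, Pow(-40933, -1)), 6304)), Pow(Pow(Add(K, 31618), Rational(1, 2)), -1)) = Mul(Mul(Add(26649, -38143), Add(Mul(-37385, Pow(-40933, -1)), 6304)), Pow(Pow(Add(Rational(78427972, 3), 31618), Rational(1, 2)), -1)) = Mul(Mul(-11494, Add(Mul(-37385, Rational(-1, 40933)), 6304)), Pow(Pow(Rational(78522826, 3), Rational(1, 2)), -1)) = Mul(Mul(-11494, Add(Rational(37385, 40933), 6304)), Pow(Mul(Rational(1, 3), Pow(235568478, Rational(1, 2))), -1)) = Mul(Mul(-11494, Rational(258079017, 40933)), Mul(Rational(1, 78522826), Pow(235568478, Rational(1, 2)))) = Mul(Rational(-2966360221398, 40933), Mul(Rational(1, 78522826), Pow(235568478, Rational(1, 2)))) = Mul(Rational(-1483180110699, 1607087418329), Pow(235568478, Rational(1, 2)))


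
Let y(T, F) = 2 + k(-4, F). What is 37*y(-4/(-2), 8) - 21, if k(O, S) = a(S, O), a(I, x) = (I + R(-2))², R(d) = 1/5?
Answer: 63522/25 ≈ 2540.9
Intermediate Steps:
R(d) = ⅕
a(I, x) = (⅕ + I)² (a(I, x) = (I + ⅕)² = (⅕ + I)²)
k(O, S) = (1 + 5*S)²/25
y(T, F) = 2 + (1 + 5*F)²/25
37*y(-4/(-2), 8) - 21 = 37*(2 + (1 + 5*8)²/25) - 21 = 37*(2 + (1 + 40)²/25) - 21 = 37*(2 + (1/25)*41²) - 21 = 37*(2 + (1/25)*1681) - 21 = 37*(2 + 1681/25) - 21 = 37*(1731/25) - 21 = 64047/25 - 21 = 63522/25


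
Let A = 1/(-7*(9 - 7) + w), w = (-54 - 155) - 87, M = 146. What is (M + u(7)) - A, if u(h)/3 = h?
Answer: 51771/310 ≈ 167.00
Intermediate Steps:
u(h) = 3*h
w = -296 (w = -209 - 87 = -296)
A = -1/310 (A = 1/(-7*(9 - 7) - 296) = 1/(-7*2 - 296) = 1/(-14 - 296) = 1/(-310) = -1/310 ≈ -0.0032258)
(M + u(7)) - A = (146 + 3*7) - 1*(-1/310) = (146 + 21) + 1/310 = 167 + 1/310 = 51771/310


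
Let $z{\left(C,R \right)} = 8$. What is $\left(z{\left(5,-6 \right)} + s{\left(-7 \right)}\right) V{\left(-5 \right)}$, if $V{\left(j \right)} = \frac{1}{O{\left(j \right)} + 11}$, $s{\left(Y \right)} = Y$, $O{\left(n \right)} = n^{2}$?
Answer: $\frac{1}{36} \approx 0.027778$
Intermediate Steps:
$V{\left(j \right)} = \frac{1}{11 + j^{2}}$ ($V{\left(j \right)} = \frac{1}{j^{2} + 11} = \frac{1}{11 + j^{2}}$)
$\left(z{\left(5,-6 \right)} + s{\left(-7 \right)}\right) V{\left(-5 \right)} = \frac{8 - 7}{11 + \left(-5\right)^{2}} = 1 \frac{1}{11 + 25} = 1 \cdot \frac{1}{36} = \frac{1}{36}$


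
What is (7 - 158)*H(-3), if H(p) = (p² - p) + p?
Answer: -1359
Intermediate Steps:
H(p) = p²
(7 - 158)*H(-3) = (7 - 158)*(-3)² = -151*9 = -1359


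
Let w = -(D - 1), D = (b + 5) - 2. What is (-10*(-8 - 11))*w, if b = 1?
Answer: -570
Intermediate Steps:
D = 4 (D = (1 + 5) - 2 = 6 - 2 = 4)
w = -3 (w = -(4 - 1) = -1*3 = -3)
(-10*(-8 - 11))*w = -10*(-8 - 11)*(-3) = -10*(-19)*(-3) = 190*(-3) = -570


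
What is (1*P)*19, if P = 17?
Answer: 323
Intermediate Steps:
(1*P)*19 = (1*17)*19 = 17*19 = 323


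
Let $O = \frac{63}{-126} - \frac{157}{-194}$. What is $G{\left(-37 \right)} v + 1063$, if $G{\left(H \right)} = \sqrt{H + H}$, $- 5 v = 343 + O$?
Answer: $1063 - \frac{33301 i \sqrt{74}}{485} \approx 1063.0 - 590.65 i$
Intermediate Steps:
$O = \frac{30}{97}$ ($O = 63 \left(- \frac{1}{126}\right) - - \frac{157}{194} = - \frac{1}{2} + \frac{157}{194} = \frac{30}{97} \approx 0.30928$)
$v = - \frac{33301}{485}$ ($v = - \frac{343 + \frac{30}{97}}{5} = \left(- \frac{1}{5}\right) \frac{33301}{97} = - \frac{33301}{485} \approx -68.662$)
$G{\left(H \right)} = \sqrt{2} \sqrt{H}$ ($G{\left(H \right)} = \sqrt{2 H} = \sqrt{2} \sqrt{H}$)
$G{\left(-37 \right)} v + 1063 = \sqrt{2} \sqrt{-37} \left(- \frac{33301}{485}\right) + 1063 = \sqrt{2} i \sqrt{37} \left(- \frac{33301}{485}\right) + 1063 = i \sqrt{74} \left(- \frac{33301}{485}\right) + 1063 = - \frac{33301 i \sqrt{74}}{485} + 1063 = 1063 - \frac{33301 i \sqrt{74}}{485}$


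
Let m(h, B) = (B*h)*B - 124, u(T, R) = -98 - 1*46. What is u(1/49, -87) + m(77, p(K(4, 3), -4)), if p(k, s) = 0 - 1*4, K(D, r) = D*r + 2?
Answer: 964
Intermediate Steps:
u(T, R) = -144 (u(T, R) = -98 - 46 = -144)
K(D, r) = 2 + D*r
p(k, s) = -4 (p(k, s) = 0 - 4 = -4)
m(h, B) = -124 + h*B² (m(h, B) = h*B² - 124 = -124 + h*B²)
u(1/49, -87) + m(77, p(K(4, 3), -4)) = -144 + (-124 + 77*(-4)²) = -144 + (-124 + 77*16) = -144 + (-124 + 1232) = -144 + 1108 = 964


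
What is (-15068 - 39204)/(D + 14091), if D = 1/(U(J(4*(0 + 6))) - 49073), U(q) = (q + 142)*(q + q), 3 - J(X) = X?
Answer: -367387520/95387263 ≈ -3.8515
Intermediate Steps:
J(X) = 3 - X
U(q) = 2*q*(142 + q) (U(q) = (142 + q)*(2*q) = 2*q*(142 + q))
D = -1/54155 (D = 1/(2*(3 - 4*(0 + 6))*(142 + (3 - 4*(0 + 6))) - 49073) = 1/(2*(3 - 4*6)*(142 + (3 - 4*6)) - 49073) = 1/(2*(3 - 1*24)*(142 + (3 - 1*24)) - 49073) = 1/(2*(3 - 24)*(142 + (3 - 24)) - 49073) = 1/(2*(-21)*(142 - 21) - 49073) = 1/(2*(-21)*121 - 49073) = 1/(-5082 - 49073) = 1/(-54155) = -1/54155 ≈ -1.8466e-5)
(-15068 - 39204)/(D + 14091) = (-15068 - 39204)/(-1/54155 + 14091) = -54272/763098104/54155 = -54272*54155/763098104 = -367387520/95387263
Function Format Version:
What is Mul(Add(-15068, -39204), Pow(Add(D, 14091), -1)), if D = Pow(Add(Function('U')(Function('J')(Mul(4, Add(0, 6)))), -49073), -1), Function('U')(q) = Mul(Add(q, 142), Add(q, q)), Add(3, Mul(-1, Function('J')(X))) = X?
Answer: Rational(-367387520, 95387263) ≈ -3.8515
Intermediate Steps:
Function('J')(X) = Add(3, Mul(-1, X))
Function('U')(q) = Mul(2, q, Add(142, q)) (Function('U')(q) = Mul(Add(142, q), Mul(2, q)) = Mul(2, q, Add(142, q)))
D = Rational(-1, 54155) (D = Pow(Add(Mul(2, Add(3, Mul(-1, Mul(4, Add(0, 6)))), Add(142, Add(3, Mul(-1, Mul(4, Add(0, 6)))))), -49073), -1) = Pow(Add(Mul(2, Add(3, Mul(-1, Mul(4, 6))), Add(142, Add(3, Mul(-1, Mul(4, 6))))), -49073), -1) = Pow(Add(Mul(2, Add(3, Mul(-1, 24)), Add(142, Add(3, Mul(-1, 24)))), -49073), -1) = Pow(Add(Mul(2, Add(3, -24), Add(142, Add(3, -24))), -49073), -1) = Pow(Add(Mul(2, -21, Add(142, -21)), -49073), -1) = Pow(Add(Mul(2, -21, 121), -49073), -1) = Pow(Add(-5082, -49073), -1) = Pow(-54155, -1) = Rational(-1, 54155) ≈ -1.8466e-5)
Mul(Add(-15068, -39204), Pow(Add(D, 14091), -1)) = Mul(Add(-15068, -39204), Pow(Add(Rational(-1, 54155), 14091), -1)) = Mul(-54272, Pow(Rational(763098104, 54155), -1)) = Mul(-54272, Rational(54155, 763098104)) = Rational(-367387520, 95387263)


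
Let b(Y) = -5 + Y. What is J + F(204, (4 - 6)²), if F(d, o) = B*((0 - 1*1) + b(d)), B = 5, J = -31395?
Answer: -30405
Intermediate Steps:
F(d, o) = -30 + 5*d (F(d, o) = 5*((0 - 1*1) + (-5 + d)) = 5*((0 - 1) + (-5 + d)) = 5*(-1 + (-5 + d)) = 5*(-6 + d) = -30 + 5*d)
J + F(204, (4 - 6)²) = -31395 + (-30 + 5*204) = -31395 + (-30 + 1020) = -31395 + 990 = -30405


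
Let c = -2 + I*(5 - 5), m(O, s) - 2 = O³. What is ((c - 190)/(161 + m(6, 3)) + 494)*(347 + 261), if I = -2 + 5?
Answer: 113716672/379 ≈ 3.0004e+5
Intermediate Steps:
I = 3
m(O, s) = 2 + O³
c = -2 (c = -2 + 3*(5 - 5) = -2 + 3*0 = -2 + 0 = -2)
((c - 190)/(161 + m(6, 3)) + 494)*(347 + 261) = ((-2 - 190)/(161 + (2 + 6³)) + 494)*(347 + 261) = (-192/(161 + (2 + 216)) + 494)*608 = (-192/(161 + 218) + 494)*608 = (-192/379 + 494)*608 = (187034/379)*608 = 113716672/379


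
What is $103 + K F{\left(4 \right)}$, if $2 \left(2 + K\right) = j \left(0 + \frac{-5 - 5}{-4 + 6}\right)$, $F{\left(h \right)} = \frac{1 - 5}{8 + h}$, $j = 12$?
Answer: $\frac{341}{3} \approx 113.67$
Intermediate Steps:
$F{\left(h \right)} = - \frac{4}{8 + h}$
$K = -32$ ($K = -2 + \frac{12 \left(0 + \frac{-5 - 5}{-4 + 6}\right)}{2} = -2 + \frac{12 \left(0 - \frac{10}{2}\right)}{2} = -2 + \frac{12 \left(0 - 5\right)}{2} = -2 + \frac{12 \left(-5\right)}{2} = -2 + \frac{1}{2} \left(-60\right) = -2 - 30 = -32$)
$103 + K F{\left(4 \right)} = 103 - 32 \left(- \frac{4}{8 + 4}\right) = 103 - 32 \left(- \frac{4}{12}\right) = 103 - 32 \left(\left(-4\right) \frac{1}{12}\right) = 103 - - \frac{32}{3} = 103 + \frac{32}{3} = \frac{341}{3}$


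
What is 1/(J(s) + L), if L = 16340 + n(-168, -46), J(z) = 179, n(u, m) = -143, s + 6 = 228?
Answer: 1/16376 ≈ 6.1065e-5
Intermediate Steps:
s = 222 (s = -6 + 228 = 222)
L = 16197 (L = 16340 - 143 = 16197)
1/(J(s) + L) = 1/(179 + 16197) = 1/16376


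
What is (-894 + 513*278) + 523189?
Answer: 664909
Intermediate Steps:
(-894 + 513*278) + 523189 = (-894 + 142614) + 523189 = 141720 + 523189 = 664909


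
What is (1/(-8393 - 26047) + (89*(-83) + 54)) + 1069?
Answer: -215732161/34440 ≈ -6264.0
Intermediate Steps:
(1/(-8393 - 26047) + (89*(-83) + 54)) + 1069 = (1/(-34440) + (-7387 + 54)) + 1069 = (-1/34440 - 7333) + 1069 = -252548521/34440 + 1069 = -215732161/34440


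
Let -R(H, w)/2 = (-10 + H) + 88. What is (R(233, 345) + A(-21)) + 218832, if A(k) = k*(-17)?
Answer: 218567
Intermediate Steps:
R(H, w) = -156 - 2*H (R(H, w) = -2*((-10 + H) + 88) = -2*(78 + H) = -156 - 2*H)
A(k) = -17*k
(R(233, 345) + A(-21)) + 218832 = ((-156 - 2*233) - 17*(-21)) + 218832 = ((-156 - 466) + 357) + 218832 = (-622 + 357) + 218832 = -265 + 218832 = 218567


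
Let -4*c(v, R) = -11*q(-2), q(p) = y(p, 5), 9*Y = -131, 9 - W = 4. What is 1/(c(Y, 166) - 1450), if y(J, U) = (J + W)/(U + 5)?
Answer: -40/57967 ≈ -0.00069005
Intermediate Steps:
W = 5 (W = 9 - 1*4 = 9 - 4 = 5)
Y = -131/9 (Y = (1/9)*(-131) = -131/9 ≈ -14.556)
y(J, U) = (5 + J)/(5 + U) (y(J, U) = (J + 5)/(U + 5) = (5 + J)/(5 + U))
q(p) = 1/2 + p/10 (q(p) = (5 + p)/(5 + 5) = (5 + p)/10 = 1/2 + p/10)
c(v, R) = 33/40 (c(v, R) = -(-11)*(1/2 + (1/10)*(-2))/4 = -(-11)*(1/2 - 1/5)/4 = -(-11)*3/(4*10) = -1/4*(-33/10) = 33/40)
1/(c(Y, 166) - 1450) = 1/(33/40 - 1450) = 1/(-57967/40) = -40/57967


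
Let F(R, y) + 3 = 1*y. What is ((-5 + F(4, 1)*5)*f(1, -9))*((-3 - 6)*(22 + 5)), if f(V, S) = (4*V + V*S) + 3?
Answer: -7290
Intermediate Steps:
F(R, y) = -3 + y (F(R, y) = -3 + 1*y = -3 + y)
f(V, S) = 3 + 4*V + S*V (f(V, S) = (4*V + S*V) + 3 = 3 + 4*V + S*V)
((-5 + F(4, 1)*5)*f(1, -9))*((-3 - 6)*(22 + 5)) = ((-5 + (-3 + 1)*5)*(3 + 4*1 - 9*1))*((-3 - 6)*(22 + 5)) = ((-5 - 2*5)*(3 + 4 - 9))*(-9*27) = ((-5 - 10)*(-2))*(-243) = -15*(-2)*(-243) = 30*(-243) = -7290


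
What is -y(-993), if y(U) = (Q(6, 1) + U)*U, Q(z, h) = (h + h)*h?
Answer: -984063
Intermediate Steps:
Q(z, h) = 2*h² (Q(z, h) = (2*h)*h = 2*h²)
y(U) = U*(2 + U) (y(U) = (2*1² + U)*U = (2*1 + U)*U = (2 + U)*U = U*(2 + U))
-y(-993) = -(-993)*(2 - 993) = -(-993)*(-991) = -1*984063 = -984063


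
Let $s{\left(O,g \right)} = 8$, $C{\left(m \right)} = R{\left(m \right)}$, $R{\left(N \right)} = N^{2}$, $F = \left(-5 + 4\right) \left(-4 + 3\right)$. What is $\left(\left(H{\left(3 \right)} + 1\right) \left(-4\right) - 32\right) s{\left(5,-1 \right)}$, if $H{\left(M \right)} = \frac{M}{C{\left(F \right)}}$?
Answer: $-384$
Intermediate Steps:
$F = 1$ ($F = \left(-1\right) \left(-1\right) = 1$)
$C{\left(m \right)} = m^{2}$
$H{\left(M \right)} = M$ ($H{\left(M \right)} = \frac{M}{1^{2}} = \frac{M}{1} = M 1 = M$)
$\left(\left(H{\left(3 \right)} + 1\right) \left(-4\right) - 32\right) s{\left(5,-1 \right)} = \left(\left(3 + 1\right) \left(-4\right) - 32\right) 8 = \left(4 \left(-4\right) - 32\right) 8 = \left(-16 - 32\right) 8 = \left(-48\right) 8 = -384$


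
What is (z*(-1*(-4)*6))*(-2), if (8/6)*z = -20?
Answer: 720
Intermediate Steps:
z = -15 (z = (3/4)*(-20) = -15)
(z*(-1*(-4)*6))*(-2) = -15*(-1*(-4))*6*(-2) = -60*6*(-2) = -15*24*(-2) = -360*(-2) = 720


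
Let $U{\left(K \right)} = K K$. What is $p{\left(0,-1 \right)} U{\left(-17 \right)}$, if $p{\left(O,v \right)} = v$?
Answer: $-289$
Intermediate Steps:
$U{\left(K \right)} = K^{2}$
$p{\left(0,-1 \right)} U{\left(-17 \right)} = - \left(-17\right)^{2} = \left(-1\right) 289 = -289$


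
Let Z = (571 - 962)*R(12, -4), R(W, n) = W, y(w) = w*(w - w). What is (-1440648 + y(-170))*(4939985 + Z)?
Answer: -7110019989864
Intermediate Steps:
y(w) = 0 (y(w) = w*0 = 0)
Z = -4692 (Z = (571 - 962)*12 = -391*12 = -4692)
(-1440648 + y(-170))*(4939985 + Z) = (-1440648 + 0)*(4939985 - 4692) = -1440648*4935293 = -7110019989864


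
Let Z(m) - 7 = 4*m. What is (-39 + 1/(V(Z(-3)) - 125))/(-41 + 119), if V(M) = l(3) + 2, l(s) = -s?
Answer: -4915/9828 ≈ -0.50010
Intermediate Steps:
Z(m) = 7 + 4*m
V(M) = -1 (V(M) = -1*3 + 2 = -3 + 2 = -1)
(-39 + 1/(V(Z(-3)) - 125))/(-41 + 119) = (-39 + 1/(-1 - 125))/(-41 + 119) = (-39 + 1/(-126))/78 = (-39 - 1/126)*(1/78) = -4915/126*1/78 = -4915/9828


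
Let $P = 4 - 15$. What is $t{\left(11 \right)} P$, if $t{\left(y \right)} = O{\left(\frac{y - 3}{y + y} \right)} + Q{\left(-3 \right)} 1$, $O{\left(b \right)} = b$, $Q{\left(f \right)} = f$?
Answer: $29$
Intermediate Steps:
$t{\left(y \right)} = -3 + \frac{-3 + y}{2 y}$ ($t{\left(y \right)} = \frac{y - 3}{y + y} - 3 = \frac{-3 + y}{2 y} - 3 = -3 + \frac{-3 + y}{2 y}$)
$P = -11$ ($P = 4 - 15 = -11$)
$t{\left(11 \right)} P = \frac{-3 - 55}{2 \cdot 11} \left(-11\right) = \frac{1}{2} \cdot \frac{1}{11} \left(-3 - 55\right) \left(-11\right) = \frac{1}{2} \cdot \frac{1}{11} \left(-58\right) \left(-11\right) = \left(- \frac{29}{11}\right) \left(-11\right) = 29$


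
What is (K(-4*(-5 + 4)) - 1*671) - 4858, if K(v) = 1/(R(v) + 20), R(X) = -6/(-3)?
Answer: -121637/22 ≈ -5529.0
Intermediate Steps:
R(X) = 2 (R(X) = -6*(-⅓) = 2)
K(v) = 1/22 (K(v) = 1/(2 + 20) = 1/22)
(K(-4*(-5 + 4)) - 1*671) - 4858 = (1/22 - 1*671) - 4858 = (1/22 - 671) - 4858 = -14761/22 - 4858 = -121637/22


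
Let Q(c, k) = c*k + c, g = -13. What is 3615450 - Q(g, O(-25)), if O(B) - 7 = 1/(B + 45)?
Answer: 72311093/20 ≈ 3.6156e+6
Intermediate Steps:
O(B) = 7 + 1/(45 + B) (O(B) = 7 + 1/(B + 45) = 7 + 1/(45 + B))
Q(c, k) = c + c*k
3615450 - Q(g, O(-25)) = 3615450 - (-13)*(1 + (316 + 7*(-25))/(45 - 25)) = 3615450 - (-13)*(1 + (316 - 175)/20) = 3615450 - (-13)*(1 + (1/20)*141) = 3615450 - (-13)*(1 + 141/20) = 3615450 - (-13)*161/20 = 3615450 - 1*(-2093/20) = 3615450 + 2093/20 = 72311093/20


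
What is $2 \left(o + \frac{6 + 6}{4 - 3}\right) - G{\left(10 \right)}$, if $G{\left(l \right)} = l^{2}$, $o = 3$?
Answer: $-70$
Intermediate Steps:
$2 \left(o + \frac{6 + 6}{4 - 3}\right) - G{\left(10 \right)} = 2 \left(3 + \frac{6 + 6}{4 - 3}\right) - 10^{2} = 2 \left(3 + \frac{12}{1}\right) - 100 = 2 \left(3 + 12 \cdot 1\right) - 100 = 2 \left(3 + 12\right) - 100 = 2 \cdot 15 - 100 = 30 - 100 = -70$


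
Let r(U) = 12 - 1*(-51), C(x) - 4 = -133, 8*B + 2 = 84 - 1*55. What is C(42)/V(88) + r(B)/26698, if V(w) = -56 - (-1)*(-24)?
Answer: 246363/152560 ≈ 1.6149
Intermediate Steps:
B = 27/8 (B = -¼ + (84 - 1*55)/8 = -¼ + (84 - 55)/8 = -¼ + (⅛)*29 = -¼ + 29/8 = 27/8 ≈ 3.3750)
C(x) = -129 (C(x) = 4 - 133 = -129)
V(w) = -80 (V(w) = -56 - 1*24 = -56 - 24 = -80)
r(U) = 63 (r(U) = 12 + 51 = 63)
C(42)/V(88) + r(B)/26698 = -129/(-80) + 63/26698 = -129*(-1/80) + 63*(1/26698) = 129/80 + 9/3814 = 246363/152560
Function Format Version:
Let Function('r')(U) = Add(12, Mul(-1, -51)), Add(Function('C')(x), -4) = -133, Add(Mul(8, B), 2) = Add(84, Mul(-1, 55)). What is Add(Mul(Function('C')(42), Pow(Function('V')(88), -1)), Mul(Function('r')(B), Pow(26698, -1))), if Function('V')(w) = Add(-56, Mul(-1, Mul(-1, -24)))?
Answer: Rational(246363, 152560) ≈ 1.6149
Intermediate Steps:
B = Rational(27, 8) (B = Add(Rational(-1, 4), Mul(Rational(1, 8), Add(84, Mul(-1, 55)))) = Add(Rational(-1, 4), Mul(Rational(1, 8), Add(84, -55))) = Add(Rational(-1, 4), Mul(Rational(1, 8), 29)) = Add(Rational(-1, 4), Rational(29, 8)) = Rational(27, 8) ≈ 3.3750)
Function('C')(x) = -129 (Function('C')(x) = Add(4, -133) = -129)
Function('V')(w) = -80 (Function('V')(w) = Add(-56, Mul(-1, 24)) = Add(-56, -24) = -80)
Function('r')(U) = 63 (Function('r')(U) = Add(12, 51) = 63)
Add(Mul(Function('C')(42), Pow(Function('V')(88), -1)), Mul(Function('r')(B), Pow(26698, -1))) = Add(Mul(-129, Pow(-80, -1)), Mul(63, Pow(26698, -1))) = Add(Mul(-129, Rational(-1, 80)), Mul(63, Rational(1, 26698))) = Add(Rational(129, 80), Rational(9, 3814)) = Rational(246363, 152560)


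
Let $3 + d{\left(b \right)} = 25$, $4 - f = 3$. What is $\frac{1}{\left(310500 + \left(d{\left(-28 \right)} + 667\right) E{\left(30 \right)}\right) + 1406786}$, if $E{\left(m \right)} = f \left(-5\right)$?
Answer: $\frac{1}{1713841} \approx 5.8348 \cdot 10^{-7}$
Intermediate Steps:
$f = 1$ ($f = 4 - 3 = 1$)
$d{\left(b \right)} = 22$ ($d{\left(b \right)} = -3 + 25 = 22$)
$E{\left(m \right)} = -5$ ($E{\left(m \right)} = 1 \left(-5\right) = -5$)
$\frac{1}{\left(310500 + \left(d{\left(-28 \right)} + 667\right) E{\left(30 \right)}\right) + 1406786} = \frac{1}{\left(310500 + \left(22 + 667\right) \left(-5\right)\right) + 1406786} = \frac{1}{\left(310500 + 689 \left(-5\right)\right) + 1406786} = \frac{1}{\left(310500 - 3445\right) + 1406786} = \frac{1}{307055 + 1406786} = \frac{1}{1713841}$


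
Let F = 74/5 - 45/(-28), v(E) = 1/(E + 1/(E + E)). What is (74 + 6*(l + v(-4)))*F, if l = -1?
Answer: 420351/385 ≈ 1091.8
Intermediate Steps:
v(E) = 1/(E + 1/(2*E))
F = 2297/140 (F = 74*(1/5) - 45*(-1/28) = 74/5 + 45/28 = 2297/140 ≈ 16.407)
(74 + 6*(l + v(-4)))*F = (74 + 6*(-1 + 2*(-4)/(1 + 2*(-4)**2)))*(2297/140) = (74 + 6*(-1 + 2*(-4)/(1 + 2*16)))*(2297/140) = (74 + 6*(-1 + 2*(-4)/(1 + 32)))*(2297/140) = (74 + 6*(-1 + 2*(-4)/33))*(2297/140) = (74 + 6*(-1 + 2*(-4)*(1/33)))*(2297/140) = (74 + 6*(-1 - 8/33))*(2297/140) = (74 + 6*(-41/33))*(2297/140) = (74 - 82/11)*(2297/140) = (732/11)*(2297/140) = 420351/385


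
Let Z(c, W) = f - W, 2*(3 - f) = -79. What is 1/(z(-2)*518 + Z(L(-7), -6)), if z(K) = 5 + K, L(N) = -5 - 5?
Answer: 2/3205 ≈ 0.00062403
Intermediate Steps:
f = 85/2 (f = 3 - ½*(-79) = 3 + 79/2 = 85/2 ≈ 42.500)
L(N) = -10
Z(c, W) = 85/2 - W
1/(z(-2)*518 + Z(L(-7), -6)) = 1/((5 - 2)*518 + (85/2 - 1*(-6))) = 1/(3*518 + (85/2 + 6)) = 1/(1554 + 97/2) = 1/(3205/2) = 2/3205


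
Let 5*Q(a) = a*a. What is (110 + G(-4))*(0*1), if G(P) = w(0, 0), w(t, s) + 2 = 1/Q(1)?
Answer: 0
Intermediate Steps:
Q(a) = a**2/5 (Q(a) = (a*a)/5 = a**2/5)
w(t, s) = 3 (w(t, s) = -2 + 1/((1/5)*1**2) = -2 + 1/((1/5)*1) = -2 + 1/(1/5) = -2 + 5 = 3)
G(P) = 3
(110 + G(-4))*(0*1) = (110 + 3)*(0*1) = 113*0 = 0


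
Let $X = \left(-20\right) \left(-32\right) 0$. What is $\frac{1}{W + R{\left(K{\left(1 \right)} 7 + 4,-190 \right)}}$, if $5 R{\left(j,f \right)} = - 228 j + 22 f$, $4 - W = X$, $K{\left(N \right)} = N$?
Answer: $- \frac{5}{6668} \approx -0.00074985$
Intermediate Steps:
$X = 0$ ($X = 640 \cdot 0 = 0$)
$W = 4$ ($W = 4 - 0 = 4 + 0 = 4$)
$R{\left(j,f \right)} = - \frac{228 j}{5} + \frac{22 f}{5}$ ($R{\left(j,f \right)} = \frac{- 228 j + 22 f}{5} = - \frac{228 j}{5} + \frac{22 f}{5}$)
$\frac{1}{W + R{\left(K{\left(1 \right)} 7 + 4,-190 \right)}} = \frac{1}{4 - \left(836 + \frac{228 \left(1 \cdot 7 + 4\right)}{5}\right)} = \frac{1}{4 - \left(836 + \frac{228 \left(7 + 4\right)}{5}\right)} = \frac{1}{4 - \frac{6688}{5}} = \frac{1}{- \frac{6668}{5}} = - \frac{5}{6668}$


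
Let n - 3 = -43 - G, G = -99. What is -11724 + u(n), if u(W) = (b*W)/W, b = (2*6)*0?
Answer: -11724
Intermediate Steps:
b = 0 (b = 12*0 = 0)
n = 59 (n = 3 + (-43 - 1*(-99)) = 3 + (-43 + 99) = 3 + 56 = 59)
u(W) = 0 (u(W) = (0*W)/W = 0/W = 0)
-11724 + u(n) = -11724 + 0 = -11724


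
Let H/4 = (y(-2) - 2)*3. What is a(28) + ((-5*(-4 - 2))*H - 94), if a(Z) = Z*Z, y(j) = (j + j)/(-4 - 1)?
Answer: 258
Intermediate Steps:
y(j) = -2*j/5 (y(j) = (2*j)/(-5) = (2*j)*(-⅕) = -2*j/5)
H = -72/5 (H = 4*((-⅖*(-2) - 2)*3) = 4*((⅘ - 2)*3) = 4*(-6/5*3) = 4*(-18/5) = -72/5 ≈ -14.400)
a(Z) = Z²
a(28) + ((-5*(-4 - 2))*H - 94) = 28² + (-5*(-4 - 2)*(-72/5) - 94) = 784 + (-5*(-6)*(-72/5) - 94) = 784 + (30*(-72/5) - 94) = 784 + (-432 - 94) = 784 - 526 = 258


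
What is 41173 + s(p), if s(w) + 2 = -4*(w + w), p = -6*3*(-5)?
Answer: 40451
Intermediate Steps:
p = 90 (p = -18*(-5) = 90)
s(w) = -2 - 8*w (s(w) = -2 - 4*(w + w) = -2 - 8*w)
41173 + s(p) = 41173 + (-2 - 8*90) = 41173 + (-2 - 720) = 41173 - 722 = 40451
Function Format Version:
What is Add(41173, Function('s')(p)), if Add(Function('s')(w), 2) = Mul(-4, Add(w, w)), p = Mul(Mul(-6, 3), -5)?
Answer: 40451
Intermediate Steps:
p = 90 (p = Mul(-18, -5) = 90)
Function('s')(w) = Add(-2, Mul(-8, w)) (Function('s')(w) = Add(-2, Mul(-4, Add(w, w))) = Add(-2, Mul(-4, Mul(2, w))) = Add(-2, Mul(-8, w)))
Add(41173, Function('s')(p)) = Add(41173, Add(-2, Mul(-8, 90))) = Add(41173, Add(-2, -720)) = Add(41173, -722) = 40451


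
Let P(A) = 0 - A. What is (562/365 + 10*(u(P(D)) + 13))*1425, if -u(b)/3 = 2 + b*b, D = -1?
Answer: 4321170/73 ≈ 59194.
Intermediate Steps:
P(A) = -A
u(b) = -6 - 3*b² (u(b) = -3*(2 + b*b) = -3*(2 + b²) = -6 - 3*b²)
(562/365 + 10*(u(P(D)) + 13))*1425 = (562/365 + 10*((-6 - 3*(-1*(-1))²) + 13))*1425 = (562*(1/365) + 10*((-6 - 3*1²) + 13))*1425 = (562/365 + 10*((-6 - 3*1) + 13))*1425 = (562/365 + 10*((-6 - 3) + 13))*1425 = (562/365 + 10*(-9 + 13))*1425 = (562/365 + 10*4)*1425 = (562/365 + 40)*1425 = (15162/365)*1425 = 4321170/73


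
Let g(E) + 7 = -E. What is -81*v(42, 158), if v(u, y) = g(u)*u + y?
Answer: 153900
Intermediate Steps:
g(E) = -7 - E
v(u, y) = y + u*(-7 - u) (v(u, y) = (-7 - u)*u + y = u*(-7 - u) + y = y + u*(-7 - u))
-81*v(42, 158) = -81*(158 - 1*42*(7 + 42)) = -81*(158 - 1*42*49) = -81*(158 - 2058) = -81*(-1900) = 153900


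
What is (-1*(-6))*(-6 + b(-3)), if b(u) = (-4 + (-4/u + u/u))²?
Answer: -58/3 ≈ -19.333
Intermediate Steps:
b(u) = (-3 - 4/u)² (b(u) = (-4 + (-4/u + 1))² = (-4 + (1 - 4/u))² = (-3 - 4/u)²)
(-1*(-6))*(-6 + b(-3)) = (-1*(-6))*(-6 + (4 + 3*(-3))²/(-3)²) = 6*(-6 + (4 - 9)²/9) = 6*(-6 + (⅑)*(-5)²) = 6*(-6 + (⅑)*25) = 6*(-6 + 25/9) = 6*(-29/9) = -58/3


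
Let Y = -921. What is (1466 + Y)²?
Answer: 297025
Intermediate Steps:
(1466 + Y)² = (1466 - 921)² = 545² = 297025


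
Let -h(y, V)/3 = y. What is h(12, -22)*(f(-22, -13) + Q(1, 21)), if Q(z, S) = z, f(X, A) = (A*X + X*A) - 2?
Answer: -20556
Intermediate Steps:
h(y, V) = -3*y
f(X, A) = -2 + 2*A*X (f(X, A) = (A*X + A*X) - 2 = 2*A*X - 2 = -2 + 2*A*X)
h(12, -22)*(f(-22, -13) + Q(1, 21)) = (-3*12)*((-2 + 2*(-13)*(-22)) + 1) = -36*((-2 + 572) + 1) = -36*(570 + 1) = -36*571 = -20556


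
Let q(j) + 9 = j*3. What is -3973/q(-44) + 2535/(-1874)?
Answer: 7087967/264234 ≈ 26.825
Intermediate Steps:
q(j) = -9 + 3*j (q(j) = -9 + j*3 = -9 + 3*j)
-3973/q(-44) + 2535/(-1874) = -3973/(-9 + 3*(-44)) + 2535/(-1874) = -3973/(-9 - 132) + 2535*(-1/1874) = -3973/(-141) - 2535/1874 = -3973*(-1/141) - 2535/1874 = 3973/141 - 2535/1874 = 7087967/264234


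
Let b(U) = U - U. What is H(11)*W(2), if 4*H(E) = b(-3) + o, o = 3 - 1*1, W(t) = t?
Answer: 1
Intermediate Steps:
b(U) = 0
o = 2 (o = 3 - 1 = 2)
H(E) = ½ (H(E) = (0 + 2)/4 = (¼)*2 = ½)
H(11)*W(2) = (½)*2 = 1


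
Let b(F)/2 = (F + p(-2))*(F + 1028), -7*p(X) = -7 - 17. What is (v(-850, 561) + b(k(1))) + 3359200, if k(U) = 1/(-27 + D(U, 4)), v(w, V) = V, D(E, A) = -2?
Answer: 19819992565/5887 ≈ 3.3667e+6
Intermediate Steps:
p(X) = 24/7 (p(X) = -(-7 - 17)/7 = -⅐*(-24) = 24/7)
k(U) = -1/29 (k(U) = 1/(-27 - 2) = 1/(-29) = -1/29)
b(F) = 2*(1028 + F)*(24/7 + F) (b(F) = 2*((F + 24/7)*(F + 1028)) = 2*((24/7 + F)*(1028 + F)) = 2*((1028 + F)*(24/7 + F)) = 2*(1028 + F)*(24/7 + F))
(v(-850, 561) + b(k(1))) + 3359200 = (561 + (49344/7 + 2*(-1/29)² + (14440/7)*(-1/29))) + 3359200 = (561 + (49344/7 + 2*(1/841) - 14440/203)) + 3359200 = (561 + (49344/7 + 2/841 - 14440/203)) + 3359200 = (561 + 41079558/5887) + 3359200 = 44382165/5887 + 3359200 = 19819992565/5887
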